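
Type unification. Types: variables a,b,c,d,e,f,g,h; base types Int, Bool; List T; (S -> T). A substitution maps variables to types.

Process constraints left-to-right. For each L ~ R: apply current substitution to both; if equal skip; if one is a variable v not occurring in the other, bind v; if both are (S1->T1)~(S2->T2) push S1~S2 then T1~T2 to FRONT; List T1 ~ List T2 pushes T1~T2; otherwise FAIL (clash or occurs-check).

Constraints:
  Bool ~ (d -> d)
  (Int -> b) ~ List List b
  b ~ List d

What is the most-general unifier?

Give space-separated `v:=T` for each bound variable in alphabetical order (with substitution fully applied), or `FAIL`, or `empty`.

step 1: unify Bool ~ (d -> d)  [subst: {-} | 2 pending]
  clash: Bool vs (d -> d)

Answer: FAIL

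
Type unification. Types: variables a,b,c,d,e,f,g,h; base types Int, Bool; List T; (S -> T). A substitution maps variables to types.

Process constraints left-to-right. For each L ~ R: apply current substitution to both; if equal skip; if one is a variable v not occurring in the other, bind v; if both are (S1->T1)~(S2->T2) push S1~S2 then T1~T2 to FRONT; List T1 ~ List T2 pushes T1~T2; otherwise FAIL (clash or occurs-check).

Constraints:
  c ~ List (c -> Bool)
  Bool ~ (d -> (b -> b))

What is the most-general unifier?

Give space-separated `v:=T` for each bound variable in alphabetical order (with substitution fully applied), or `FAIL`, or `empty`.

Answer: FAIL

Derivation:
step 1: unify c ~ List (c -> Bool)  [subst: {-} | 1 pending]
  occurs-check fail: c in List (c -> Bool)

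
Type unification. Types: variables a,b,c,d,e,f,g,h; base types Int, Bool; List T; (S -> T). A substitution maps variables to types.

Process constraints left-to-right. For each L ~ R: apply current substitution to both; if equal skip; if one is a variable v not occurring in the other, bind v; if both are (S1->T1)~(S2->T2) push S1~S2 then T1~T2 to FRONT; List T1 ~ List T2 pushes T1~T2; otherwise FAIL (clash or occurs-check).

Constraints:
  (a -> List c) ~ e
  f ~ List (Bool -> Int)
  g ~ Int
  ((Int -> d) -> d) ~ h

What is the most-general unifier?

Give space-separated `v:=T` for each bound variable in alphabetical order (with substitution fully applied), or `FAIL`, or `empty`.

step 1: unify (a -> List c) ~ e  [subst: {-} | 3 pending]
  bind e := (a -> List c)
step 2: unify f ~ List (Bool -> Int)  [subst: {e:=(a -> List c)} | 2 pending]
  bind f := List (Bool -> Int)
step 3: unify g ~ Int  [subst: {e:=(a -> List c), f:=List (Bool -> Int)} | 1 pending]
  bind g := Int
step 4: unify ((Int -> d) -> d) ~ h  [subst: {e:=(a -> List c), f:=List (Bool -> Int), g:=Int} | 0 pending]
  bind h := ((Int -> d) -> d)

Answer: e:=(a -> List c) f:=List (Bool -> Int) g:=Int h:=((Int -> d) -> d)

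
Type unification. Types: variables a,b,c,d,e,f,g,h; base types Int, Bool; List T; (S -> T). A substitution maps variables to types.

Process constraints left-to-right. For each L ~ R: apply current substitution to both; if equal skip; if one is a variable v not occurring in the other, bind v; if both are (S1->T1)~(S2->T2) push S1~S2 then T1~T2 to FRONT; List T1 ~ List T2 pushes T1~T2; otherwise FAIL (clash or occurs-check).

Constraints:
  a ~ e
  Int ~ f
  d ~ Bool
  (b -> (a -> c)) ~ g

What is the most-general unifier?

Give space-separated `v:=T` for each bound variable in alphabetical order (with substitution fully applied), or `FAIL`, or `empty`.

step 1: unify a ~ e  [subst: {-} | 3 pending]
  bind a := e
step 2: unify Int ~ f  [subst: {a:=e} | 2 pending]
  bind f := Int
step 3: unify d ~ Bool  [subst: {a:=e, f:=Int} | 1 pending]
  bind d := Bool
step 4: unify (b -> (e -> c)) ~ g  [subst: {a:=e, f:=Int, d:=Bool} | 0 pending]
  bind g := (b -> (e -> c))

Answer: a:=e d:=Bool f:=Int g:=(b -> (e -> c))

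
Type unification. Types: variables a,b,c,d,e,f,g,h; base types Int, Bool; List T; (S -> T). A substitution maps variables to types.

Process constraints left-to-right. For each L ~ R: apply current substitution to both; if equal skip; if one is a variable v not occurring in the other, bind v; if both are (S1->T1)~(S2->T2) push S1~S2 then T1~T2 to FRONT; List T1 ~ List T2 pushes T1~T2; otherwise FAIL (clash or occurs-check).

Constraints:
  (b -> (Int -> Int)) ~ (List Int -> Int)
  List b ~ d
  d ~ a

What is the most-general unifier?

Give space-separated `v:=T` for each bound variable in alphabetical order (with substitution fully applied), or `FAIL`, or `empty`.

Answer: FAIL

Derivation:
step 1: unify (b -> (Int -> Int)) ~ (List Int -> Int)  [subst: {-} | 2 pending]
  -> decompose arrow: push b~List Int, (Int -> Int)~Int
step 2: unify b ~ List Int  [subst: {-} | 3 pending]
  bind b := List Int
step 3: unify (Int -> Int) ~ Int  [subst: {b:=List Int} | 2 pending]
  clash: (Int -> Int) vs Int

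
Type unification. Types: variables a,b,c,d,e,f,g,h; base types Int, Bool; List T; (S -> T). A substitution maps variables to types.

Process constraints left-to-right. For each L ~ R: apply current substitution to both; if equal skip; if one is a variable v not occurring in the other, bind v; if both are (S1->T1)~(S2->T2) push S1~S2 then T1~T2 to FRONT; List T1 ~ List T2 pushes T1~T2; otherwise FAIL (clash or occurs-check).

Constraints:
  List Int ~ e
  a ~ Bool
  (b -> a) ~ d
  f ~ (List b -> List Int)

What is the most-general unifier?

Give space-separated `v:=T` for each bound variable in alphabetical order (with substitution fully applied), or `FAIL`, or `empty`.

step 1: unify List Int ~ e  [subst: {-} | 3 pending]
  bind e := List Int
step 2: unify a ~ Bool  [subst: {e:=List Int} | 2 pending]
  bind a := Bool
step 3: unify (b -> Bool) ~ d  [subst: {e:=List Int, a:=Bool} | 1 pending]
  bind d := (b -> Bool)
step 4: unify f ~ (List b -> List Int)  [subst: {e:=List Int, a:=Bool, d:=(b -> Bool)} | 0 pending]
  bind f := (List b -> List Int)

Answer: a:=Bool d:=(b -> Bool) e:=List Int f:=(List b -> List Int)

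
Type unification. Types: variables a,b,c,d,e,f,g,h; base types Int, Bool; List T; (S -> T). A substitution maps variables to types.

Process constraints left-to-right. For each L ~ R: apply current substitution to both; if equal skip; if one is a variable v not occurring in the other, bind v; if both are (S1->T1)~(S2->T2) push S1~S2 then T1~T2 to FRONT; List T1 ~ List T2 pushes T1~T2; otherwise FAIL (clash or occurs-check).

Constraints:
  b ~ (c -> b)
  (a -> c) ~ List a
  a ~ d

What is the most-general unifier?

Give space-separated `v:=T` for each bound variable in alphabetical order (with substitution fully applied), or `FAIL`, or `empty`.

Answer: FAIL

Derivation:
step 1: unify b ~ (c -> b)  [subst: {-} | 2 pending]
  occurs-check fail: b in (c -> b)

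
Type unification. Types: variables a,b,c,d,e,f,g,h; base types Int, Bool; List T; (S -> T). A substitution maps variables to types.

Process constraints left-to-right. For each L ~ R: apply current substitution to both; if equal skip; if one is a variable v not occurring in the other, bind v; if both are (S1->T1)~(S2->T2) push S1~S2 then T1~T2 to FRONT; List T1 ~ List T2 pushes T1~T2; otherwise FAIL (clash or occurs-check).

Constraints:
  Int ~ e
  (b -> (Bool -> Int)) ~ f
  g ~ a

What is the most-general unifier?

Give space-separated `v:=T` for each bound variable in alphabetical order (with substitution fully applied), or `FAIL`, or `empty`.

step 1: unify Int ~ e  [subst: {-} | 2 pending]
  bind e := Int
step 2: unify (b -> (Bool -> Int)) ~ f  [subst: {e:=Int} | 1 pending]
  bind f := (b -> (Bool -> Int))
step 3: unify g ~ a  [subst: {e:=Int, f:=(b -> (Bool -> Int))} | 0 pending]
  bind g := a

Answer: e:=Int f:=(b -> (Bool -> Int)) g:=a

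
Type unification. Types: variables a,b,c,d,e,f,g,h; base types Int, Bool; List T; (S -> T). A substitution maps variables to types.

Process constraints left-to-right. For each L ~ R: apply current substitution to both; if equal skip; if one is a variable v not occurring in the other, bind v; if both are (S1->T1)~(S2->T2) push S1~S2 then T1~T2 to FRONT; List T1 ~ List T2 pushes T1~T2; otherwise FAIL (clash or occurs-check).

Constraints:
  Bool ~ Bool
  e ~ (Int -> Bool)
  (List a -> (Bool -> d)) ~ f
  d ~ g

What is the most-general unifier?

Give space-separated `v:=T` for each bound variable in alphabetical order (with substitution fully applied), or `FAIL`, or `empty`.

step 1: unify Bool ~ Bool  [subst: {-} | 3 pending]
  -> identical, skip
step 2: unify e ~ (Int -> Bool)  [subst: {-} | 2 pending]
  bind e := (Int -> Bool)
step 3: unify (List a -> (Bool -> d)) ~ f  [subst: {e:=(Int -> Bool)} | 1 pending]
  bind f := (List a -> (Bool -> d))
step 4: unify d ~ g  [subst: {e:=(Int -> Bool), f:=(List a -> (Bool -> d))} | 0 pending]
  bind d := g

Answer: d:=g e:=(Int -> Bool) f:=(List a -> (Bool -> g))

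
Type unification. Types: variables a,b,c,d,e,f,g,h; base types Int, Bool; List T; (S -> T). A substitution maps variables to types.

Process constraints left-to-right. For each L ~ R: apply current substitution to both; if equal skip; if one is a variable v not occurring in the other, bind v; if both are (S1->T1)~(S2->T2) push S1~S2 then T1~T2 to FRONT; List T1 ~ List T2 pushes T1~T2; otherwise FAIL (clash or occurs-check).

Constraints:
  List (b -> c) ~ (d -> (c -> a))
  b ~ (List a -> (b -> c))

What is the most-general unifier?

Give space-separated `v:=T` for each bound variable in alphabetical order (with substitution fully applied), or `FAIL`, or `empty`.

step 1: unify List (b -> c) ~ (d -> (c -> a))  [subst: {-} | 1 pending]
  clash: List (b -> c) vs (d -> (c -> a))

Answer: FAIL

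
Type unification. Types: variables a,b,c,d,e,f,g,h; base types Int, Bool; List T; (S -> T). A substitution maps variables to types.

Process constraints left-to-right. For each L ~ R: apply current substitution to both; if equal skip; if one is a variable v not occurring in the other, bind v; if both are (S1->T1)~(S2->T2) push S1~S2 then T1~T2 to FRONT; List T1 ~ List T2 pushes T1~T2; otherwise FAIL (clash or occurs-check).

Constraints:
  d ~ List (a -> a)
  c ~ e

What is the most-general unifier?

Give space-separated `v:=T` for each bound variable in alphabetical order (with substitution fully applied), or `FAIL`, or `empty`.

step 1: unify d ~ List (a -> a)  [subst: {-} | 1 pending]
  bind d := List (a -> a)
step 2: unify c ~ e  [subst: {d:=List (a -> a)} | 0 pending]
  bind c := e

Answer: c:=e d:=List (a -> a)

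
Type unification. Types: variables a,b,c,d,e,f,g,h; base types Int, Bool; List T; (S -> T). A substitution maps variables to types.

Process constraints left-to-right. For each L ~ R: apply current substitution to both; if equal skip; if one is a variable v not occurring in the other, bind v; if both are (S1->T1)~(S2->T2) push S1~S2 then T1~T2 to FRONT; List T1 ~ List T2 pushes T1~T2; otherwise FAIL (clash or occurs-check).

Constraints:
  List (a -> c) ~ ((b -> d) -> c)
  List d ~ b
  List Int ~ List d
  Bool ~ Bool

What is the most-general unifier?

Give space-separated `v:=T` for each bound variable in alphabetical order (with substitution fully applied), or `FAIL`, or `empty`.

Answer: FAIL

Derivation:
step 1: unify List (a -> c) ~ ((b -> d) -> c)  [subst: {-} | 3 pending]
  clash: List (a -> c) vs ((b -> d) -> c)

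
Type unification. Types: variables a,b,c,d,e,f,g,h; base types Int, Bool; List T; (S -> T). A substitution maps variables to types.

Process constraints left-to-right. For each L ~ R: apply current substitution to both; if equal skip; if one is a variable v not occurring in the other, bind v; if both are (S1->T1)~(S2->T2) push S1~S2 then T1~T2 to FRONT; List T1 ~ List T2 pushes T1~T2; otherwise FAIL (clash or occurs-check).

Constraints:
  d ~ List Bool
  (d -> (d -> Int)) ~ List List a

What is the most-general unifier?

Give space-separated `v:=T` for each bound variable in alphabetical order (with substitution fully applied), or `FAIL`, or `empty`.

step 1: unify d ~ List Bool  [subst: {-} | 1 pending]
  bind d := List Bool
step 2: unify (List Bool -> (List Bool -> Int)) ~ List List a  [subst: {d:=List Bool} | 0 pending]
  clash: (List Bool -> (List Bool -> Int)) vs List List a

Answer: FAIL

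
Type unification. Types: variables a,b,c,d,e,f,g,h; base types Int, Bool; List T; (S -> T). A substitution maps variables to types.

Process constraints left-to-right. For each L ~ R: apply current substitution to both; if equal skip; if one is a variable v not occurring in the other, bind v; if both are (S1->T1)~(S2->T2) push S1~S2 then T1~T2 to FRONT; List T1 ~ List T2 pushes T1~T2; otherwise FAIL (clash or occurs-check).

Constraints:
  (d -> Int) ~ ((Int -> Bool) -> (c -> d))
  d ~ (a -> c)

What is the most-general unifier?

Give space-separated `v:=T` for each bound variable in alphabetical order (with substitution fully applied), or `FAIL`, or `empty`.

step 1: unify (d -> Int) ~ ((Int -> Bool) -> (c -> d))  [subst: {-} | 1 pending]
  -> decompose arrow: push d~(Int -> Bool), Int~(c -> d)
step 2: unify d ~ (Int -> Bool)  [subst: {-} | 2 pending]
  bind d := (Int -> Bool)
step 3: unify Int ~ (c -> (Int -> Bool))  [subst: {d:=(Int -> Bool)} | 1 pending]
  clash: Int vs (c -> (Int -> Bool))

Answer: FAIL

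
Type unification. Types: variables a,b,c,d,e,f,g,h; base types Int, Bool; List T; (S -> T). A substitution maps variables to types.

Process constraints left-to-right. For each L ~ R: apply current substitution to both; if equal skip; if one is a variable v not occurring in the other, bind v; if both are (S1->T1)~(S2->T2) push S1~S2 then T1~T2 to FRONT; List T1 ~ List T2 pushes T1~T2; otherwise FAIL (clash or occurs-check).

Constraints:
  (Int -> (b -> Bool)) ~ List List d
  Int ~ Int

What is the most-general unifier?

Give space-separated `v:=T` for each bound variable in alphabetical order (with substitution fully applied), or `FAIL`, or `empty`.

step 1: unify (Int -> (b -> Bool)) ~ List List d  [subst: {-} | 1 pending]
  clash: (Int -> (b -> Bool)) vs List List d

Answer: FAIL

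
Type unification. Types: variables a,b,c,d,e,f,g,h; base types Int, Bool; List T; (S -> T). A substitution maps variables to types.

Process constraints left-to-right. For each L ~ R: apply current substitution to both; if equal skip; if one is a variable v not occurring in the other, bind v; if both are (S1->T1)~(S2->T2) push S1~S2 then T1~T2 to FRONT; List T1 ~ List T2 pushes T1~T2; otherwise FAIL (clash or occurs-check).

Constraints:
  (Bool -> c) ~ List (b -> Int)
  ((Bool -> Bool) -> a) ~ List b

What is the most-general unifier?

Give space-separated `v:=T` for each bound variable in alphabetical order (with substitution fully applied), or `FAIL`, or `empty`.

Answer: FAIL

Derivation:
step 1: unify (Bool -> c) ~ List (b -> Int)  [subst: {-} | 1 pending]
  clash: (Bool -> c) vs List (b -> Int)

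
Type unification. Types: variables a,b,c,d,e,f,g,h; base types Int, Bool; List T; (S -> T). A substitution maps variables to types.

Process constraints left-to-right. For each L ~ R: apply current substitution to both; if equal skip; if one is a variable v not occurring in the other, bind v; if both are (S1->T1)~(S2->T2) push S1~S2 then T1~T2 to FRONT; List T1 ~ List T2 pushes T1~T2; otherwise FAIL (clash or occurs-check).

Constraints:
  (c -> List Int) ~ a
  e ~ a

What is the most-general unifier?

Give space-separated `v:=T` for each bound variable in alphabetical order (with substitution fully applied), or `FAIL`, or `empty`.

Answer: a:=(c -> List Int) e:=(c -> List Int)

Derivation:
step 1: unify (c -> List Int) ~ a  [subst: {-} | 1 pending]
  bind a := (c -> List Int)
step 2: unify e ~ (c -> List Int)  [subst: {a:=(c -> List Int)} | 0 pending]
  bind e := (c -> List Int)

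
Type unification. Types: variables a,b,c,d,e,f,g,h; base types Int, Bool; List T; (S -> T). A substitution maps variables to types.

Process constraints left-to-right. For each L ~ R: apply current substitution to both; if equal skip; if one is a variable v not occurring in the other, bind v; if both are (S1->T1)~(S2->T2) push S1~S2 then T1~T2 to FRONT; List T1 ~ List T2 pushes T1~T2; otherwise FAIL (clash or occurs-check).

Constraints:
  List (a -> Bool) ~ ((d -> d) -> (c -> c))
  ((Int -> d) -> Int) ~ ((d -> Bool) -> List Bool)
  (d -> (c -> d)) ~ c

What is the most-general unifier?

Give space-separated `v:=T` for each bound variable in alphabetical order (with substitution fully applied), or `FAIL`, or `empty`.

Answer: FAIL

Derivation:
step 1: unify List (a -> Bool) ~ ((d -> d) -> (c -> c))  [subst: {-} | 2 pending]
  clash: List (a -> Bool) vs ((d -> d) -> (c -> c))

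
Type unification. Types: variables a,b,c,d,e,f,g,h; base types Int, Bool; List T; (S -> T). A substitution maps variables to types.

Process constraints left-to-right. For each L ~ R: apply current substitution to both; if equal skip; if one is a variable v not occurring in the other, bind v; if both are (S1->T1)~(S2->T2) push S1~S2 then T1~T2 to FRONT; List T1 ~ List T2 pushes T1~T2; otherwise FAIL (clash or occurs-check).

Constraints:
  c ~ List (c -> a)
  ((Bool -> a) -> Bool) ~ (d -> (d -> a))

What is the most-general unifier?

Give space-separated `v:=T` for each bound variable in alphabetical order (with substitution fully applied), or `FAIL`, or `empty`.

step 1: unify c ~ List (c -> a)  [subst: {-} | 1 pending]
  occurs-check fail: c in List (c -> a)

Answer: FAIL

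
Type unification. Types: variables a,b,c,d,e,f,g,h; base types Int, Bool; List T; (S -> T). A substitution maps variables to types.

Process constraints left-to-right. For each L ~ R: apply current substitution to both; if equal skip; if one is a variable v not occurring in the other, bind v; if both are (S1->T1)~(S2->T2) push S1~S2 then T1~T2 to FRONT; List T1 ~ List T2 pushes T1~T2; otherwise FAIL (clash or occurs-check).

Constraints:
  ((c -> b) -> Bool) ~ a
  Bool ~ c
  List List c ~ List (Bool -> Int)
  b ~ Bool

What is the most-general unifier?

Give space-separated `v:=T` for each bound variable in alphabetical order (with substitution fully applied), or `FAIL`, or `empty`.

Answer: FAIL

Derivation:
step 1: unify ((c -> b) -> Bool) ~ a  [subst: {-} | 3 pending]
  bind a := ((c -> b) -> Bool)
step 2: unify Bool ~ c  [subst: {a:=((c -> b) -> Bool)} | 2 pending]
  bind c := Bool
step 3: unify List List Bool ~ List (Bool -> Int)  [subst: {a:=((c -> b) -> Bool), c:=Bool} | 1 pending]
  -> decompose List: push List Bool~(Bool -> Int)
step 4: unify List Bool ~ (Bool -> Int)  [subst: {a:=((c -> b) -> Bool), c:=Bool} | 1 pending]
  clash: List Bool vs (Bool -> Int)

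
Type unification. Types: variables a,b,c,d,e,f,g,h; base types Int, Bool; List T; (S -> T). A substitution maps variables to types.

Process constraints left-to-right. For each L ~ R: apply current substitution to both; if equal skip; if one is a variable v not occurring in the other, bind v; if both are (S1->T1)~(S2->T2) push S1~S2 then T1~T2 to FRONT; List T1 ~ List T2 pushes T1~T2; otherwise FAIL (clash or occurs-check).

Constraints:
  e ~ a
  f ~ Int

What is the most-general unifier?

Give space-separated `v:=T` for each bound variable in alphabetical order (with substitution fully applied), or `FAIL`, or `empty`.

Answer: e:=a f:=Int

Derivation:
step 1: unify e ~ a  [subst: {-} | 1 pending]
  bind e := a
step 2: unify f ~ Int  [subst: {e:=a} | 0 pending]
  bind f := Int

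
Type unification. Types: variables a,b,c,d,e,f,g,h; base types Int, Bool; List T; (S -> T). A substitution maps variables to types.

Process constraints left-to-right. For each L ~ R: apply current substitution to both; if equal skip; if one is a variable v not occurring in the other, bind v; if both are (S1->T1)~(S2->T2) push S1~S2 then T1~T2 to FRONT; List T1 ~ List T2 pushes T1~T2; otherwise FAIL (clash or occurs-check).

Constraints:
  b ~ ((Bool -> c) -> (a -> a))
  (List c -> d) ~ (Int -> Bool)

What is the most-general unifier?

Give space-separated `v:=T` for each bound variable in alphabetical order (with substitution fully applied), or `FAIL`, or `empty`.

Answer: FAIL

Derivation:
step 1: unify b ~ ((Bool -> c) -> (a -> a))  [subst: {-} | 1 pending]
  bind b := ((Bool -> c) -> (a -> a))
step 2: unify (List c -> d) ~ (Int -> Bool)  [subst: {b:=((Bool -> c) -> (a -> a))} | 0 pending]
  -> decompose arrow: push List c~Int, d~Bool
step 3: unify List c ~ Int  [subst: {b:=((Bool -> c) -> (a -> a))} | 1 pending]
  clash: List c vs Int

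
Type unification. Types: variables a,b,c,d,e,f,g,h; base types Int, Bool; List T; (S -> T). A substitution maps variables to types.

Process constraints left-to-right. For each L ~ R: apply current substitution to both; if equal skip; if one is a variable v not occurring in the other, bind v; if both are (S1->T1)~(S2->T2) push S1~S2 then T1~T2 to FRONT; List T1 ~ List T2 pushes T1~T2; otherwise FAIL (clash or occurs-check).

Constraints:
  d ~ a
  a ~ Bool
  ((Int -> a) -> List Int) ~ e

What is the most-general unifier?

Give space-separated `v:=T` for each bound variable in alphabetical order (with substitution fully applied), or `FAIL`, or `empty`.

Answer: a:=Bool d:=Bool e:=((Int -> Bool) -> List Int)

Derivation:
step 1: unify d ~ a  [subst: {-} | 2 pending]
  bind d := a
step 2: unify a ~ Bool  [subst: {d:=a} | 1 pending]
  bind a := Bool
step 3: unify ((Int -> Bool) -> List Int) ~ e  [subst: {d:=a, a:=Bool} | 0 pending]
  bind e := ((Int -> Bool) -> List Int)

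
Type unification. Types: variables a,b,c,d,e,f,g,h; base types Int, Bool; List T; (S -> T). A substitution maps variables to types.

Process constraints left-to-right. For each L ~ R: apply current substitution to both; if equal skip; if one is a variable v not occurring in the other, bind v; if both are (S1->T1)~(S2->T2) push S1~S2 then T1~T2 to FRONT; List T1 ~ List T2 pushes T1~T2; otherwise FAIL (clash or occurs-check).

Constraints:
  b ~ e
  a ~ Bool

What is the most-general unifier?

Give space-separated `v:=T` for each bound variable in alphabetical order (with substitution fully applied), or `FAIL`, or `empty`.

Answer: a:=Bool b:=e

Derivation:
step 1: unify b ~ e  [subst: {-} | 1 pending]
  bind b := e
step 2: unify a ~ Bool  [subst: {b:=e} | 0 pending]
  bind a := Bool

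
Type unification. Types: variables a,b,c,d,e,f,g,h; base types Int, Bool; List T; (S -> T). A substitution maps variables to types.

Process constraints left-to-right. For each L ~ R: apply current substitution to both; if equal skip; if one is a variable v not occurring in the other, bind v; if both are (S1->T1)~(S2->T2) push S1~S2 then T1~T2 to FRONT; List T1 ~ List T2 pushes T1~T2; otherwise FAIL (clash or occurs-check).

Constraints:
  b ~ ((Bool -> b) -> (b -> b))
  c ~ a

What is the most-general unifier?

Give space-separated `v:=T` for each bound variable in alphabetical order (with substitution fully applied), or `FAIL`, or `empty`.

step 1: unify b ~ ((Bool -> b) -> (b -> b))  [subst: {-} | 1 pending]
  occurs-check fail: b in ((Bool -> b) -> (b -> b))

Answer: FAIL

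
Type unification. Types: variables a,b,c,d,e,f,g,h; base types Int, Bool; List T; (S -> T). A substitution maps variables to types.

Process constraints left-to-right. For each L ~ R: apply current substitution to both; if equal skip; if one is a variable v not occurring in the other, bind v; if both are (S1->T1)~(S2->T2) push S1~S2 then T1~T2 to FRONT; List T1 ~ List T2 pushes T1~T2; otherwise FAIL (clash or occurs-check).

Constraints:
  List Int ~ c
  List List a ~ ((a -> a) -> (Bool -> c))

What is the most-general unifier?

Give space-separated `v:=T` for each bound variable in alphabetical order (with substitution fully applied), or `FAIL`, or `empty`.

step 1: unify List Int ~ c  [subst: {-} | 1 pending]
  bind c := List Int
step 2: unify List List a ~ ((a -> a) -> (Bool -> List Int))  [subst: {c:=List Int} | 0 pending]
  clash: List List a vs ((a -> a) -> (Bool -> List Int))

Answer: FAIL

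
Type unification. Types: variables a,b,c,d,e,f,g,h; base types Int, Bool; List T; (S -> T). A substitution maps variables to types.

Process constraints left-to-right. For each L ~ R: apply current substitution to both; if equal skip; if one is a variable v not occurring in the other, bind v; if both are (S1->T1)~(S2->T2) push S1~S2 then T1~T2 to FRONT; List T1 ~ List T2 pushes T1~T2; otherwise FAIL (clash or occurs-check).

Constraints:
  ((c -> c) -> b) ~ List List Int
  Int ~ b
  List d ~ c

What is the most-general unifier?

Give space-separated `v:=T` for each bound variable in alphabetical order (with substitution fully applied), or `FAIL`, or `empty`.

step 1: unify ((c -> c) -> b) ~ List List Int  [subst: {-} | 2 pending]
  clash: ((c -> c) -> b) vs List List Int

Answer: FAIL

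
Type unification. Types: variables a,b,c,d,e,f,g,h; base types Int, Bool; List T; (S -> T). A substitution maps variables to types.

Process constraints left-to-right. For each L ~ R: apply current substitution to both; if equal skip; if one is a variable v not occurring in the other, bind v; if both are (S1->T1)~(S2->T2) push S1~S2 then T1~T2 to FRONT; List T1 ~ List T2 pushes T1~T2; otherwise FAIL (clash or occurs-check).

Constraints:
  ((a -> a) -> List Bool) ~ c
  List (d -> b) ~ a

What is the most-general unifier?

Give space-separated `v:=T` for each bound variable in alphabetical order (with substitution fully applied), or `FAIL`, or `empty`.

Answer: a:=List (d -> b) c:=((List (d -> b) -> List (d -> b)) -> List Bool)

Derivation:
step 1: unify ((a -> a) -> List Bool) ~ c  [subst: {-} | 1 pending]
  bind c := ((a -> a) -> List Bool)
step 2: unify List (d -> b) ~ a  [subst: {c:=((a -> a) -> List Bool)} | 0 pending]
  bind a := List (d -> b)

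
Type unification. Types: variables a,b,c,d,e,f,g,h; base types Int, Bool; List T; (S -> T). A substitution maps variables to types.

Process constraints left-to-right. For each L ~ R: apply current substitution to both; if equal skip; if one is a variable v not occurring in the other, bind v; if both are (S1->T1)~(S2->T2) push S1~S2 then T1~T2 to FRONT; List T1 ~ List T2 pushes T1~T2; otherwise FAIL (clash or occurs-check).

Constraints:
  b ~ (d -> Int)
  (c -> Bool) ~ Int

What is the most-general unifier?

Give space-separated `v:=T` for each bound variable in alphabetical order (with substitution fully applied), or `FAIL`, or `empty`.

step 1: unify b ~ (d -> Int)  [subst: {-} | 1 pending]
  bind b := (d -> Int)
step 2: unify (c -> Bool) ~ Int  [subst: {b:=(d -> Int)} | 0 pending]
  clash: (c -> Bool) vs Int

Answer: FAIL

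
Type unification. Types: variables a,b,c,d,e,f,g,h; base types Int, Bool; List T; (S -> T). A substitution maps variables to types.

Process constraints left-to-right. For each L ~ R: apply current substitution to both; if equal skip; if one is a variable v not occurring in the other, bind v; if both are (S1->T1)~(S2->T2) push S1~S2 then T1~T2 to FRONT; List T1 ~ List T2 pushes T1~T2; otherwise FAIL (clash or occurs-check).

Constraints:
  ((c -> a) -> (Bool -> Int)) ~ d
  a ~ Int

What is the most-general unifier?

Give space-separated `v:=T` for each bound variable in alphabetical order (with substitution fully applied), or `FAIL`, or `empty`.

Answer: a:=Int d:=((c -> Int) -> (Bool -> Int))

Derivation:
step 1: unify ((c -> a) -> (Bool -> Int)) ~ d  [subst: {-} | 1 pending]
  bind d := ((c -> a) -> (Bool -> Int))
step 2: unify a ~ Int  [subst: {d:=((c -> a) -> (Bool -> Int))} | 0 pending]
  bind a := Int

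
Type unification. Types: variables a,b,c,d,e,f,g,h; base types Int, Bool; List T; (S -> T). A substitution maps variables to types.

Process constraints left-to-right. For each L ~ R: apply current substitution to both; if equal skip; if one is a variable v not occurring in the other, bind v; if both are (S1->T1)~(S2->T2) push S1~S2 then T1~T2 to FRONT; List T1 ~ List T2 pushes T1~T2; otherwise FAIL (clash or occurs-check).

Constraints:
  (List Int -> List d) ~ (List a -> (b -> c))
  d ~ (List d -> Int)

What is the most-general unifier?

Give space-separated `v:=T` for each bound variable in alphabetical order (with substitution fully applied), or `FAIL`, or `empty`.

Answer: FAIL

Derivation:
step 1: unify (List Int -> List d) ~ (List a -> (b -> c))  [subst: {-} | 1 pending]
  -> decompose arrow: push List Int~List a, List d~(b -> c)
step 2: unify List Int ~ List a  [subst: {-} | 2 pending]
  -> decompose List: push Int~a
step 3: unify Int ~ a  [subst: {-} | 2 pending]
  bind a := Int
step 4: unify List d ~ (b -> c)  [subst: {a:=Int} | 1 pending]
  clash: List d vs (b -> c)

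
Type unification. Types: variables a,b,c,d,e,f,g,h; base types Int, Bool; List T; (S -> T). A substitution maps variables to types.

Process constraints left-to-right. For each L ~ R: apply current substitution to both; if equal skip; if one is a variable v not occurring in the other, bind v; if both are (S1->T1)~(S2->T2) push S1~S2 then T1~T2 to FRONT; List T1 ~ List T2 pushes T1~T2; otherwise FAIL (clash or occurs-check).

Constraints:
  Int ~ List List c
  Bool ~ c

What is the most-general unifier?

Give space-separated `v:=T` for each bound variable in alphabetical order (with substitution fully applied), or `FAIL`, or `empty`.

Answer: FAIL

Derivation:
step 1: unify Int ~ List List c  [subst: {-} | 1 pending]
  clash: Int vs List List c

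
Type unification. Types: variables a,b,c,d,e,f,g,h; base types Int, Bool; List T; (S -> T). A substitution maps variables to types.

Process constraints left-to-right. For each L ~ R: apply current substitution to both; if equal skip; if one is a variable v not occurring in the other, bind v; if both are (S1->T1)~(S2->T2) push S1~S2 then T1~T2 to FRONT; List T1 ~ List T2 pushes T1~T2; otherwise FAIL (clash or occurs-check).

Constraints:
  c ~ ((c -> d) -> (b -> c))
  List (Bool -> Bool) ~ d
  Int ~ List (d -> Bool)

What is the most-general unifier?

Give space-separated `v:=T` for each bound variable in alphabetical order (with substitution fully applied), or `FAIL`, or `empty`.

step 1: unify c ~ ((c -> d) -> (b -> c))  [subst: {-} | 2 pending]
  occurs-check fail: c in ((c -> d) -> (b -> c))

Answer: FAIL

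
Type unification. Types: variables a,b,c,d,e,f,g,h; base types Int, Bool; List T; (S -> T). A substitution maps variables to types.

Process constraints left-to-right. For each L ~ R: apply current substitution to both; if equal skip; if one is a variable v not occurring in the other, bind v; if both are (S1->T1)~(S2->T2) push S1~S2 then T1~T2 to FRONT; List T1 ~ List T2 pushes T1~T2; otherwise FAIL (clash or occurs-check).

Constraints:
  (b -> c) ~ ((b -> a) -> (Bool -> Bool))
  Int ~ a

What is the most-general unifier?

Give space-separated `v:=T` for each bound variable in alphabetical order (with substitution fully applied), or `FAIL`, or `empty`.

Answer: FAIL

Derivation:
step 1: unify (b -> c) ~ ((b -> a) -> (Bool -> Bool))  [subst: {-} | 1 pending]
  -> decompose arrow: push b~(b -> a), c~(Bool -> Bool)
step 2: unify b ~ (b -> a)  [subst: {-} | 2 pending]
  occurs-check fail: b in (b -> a)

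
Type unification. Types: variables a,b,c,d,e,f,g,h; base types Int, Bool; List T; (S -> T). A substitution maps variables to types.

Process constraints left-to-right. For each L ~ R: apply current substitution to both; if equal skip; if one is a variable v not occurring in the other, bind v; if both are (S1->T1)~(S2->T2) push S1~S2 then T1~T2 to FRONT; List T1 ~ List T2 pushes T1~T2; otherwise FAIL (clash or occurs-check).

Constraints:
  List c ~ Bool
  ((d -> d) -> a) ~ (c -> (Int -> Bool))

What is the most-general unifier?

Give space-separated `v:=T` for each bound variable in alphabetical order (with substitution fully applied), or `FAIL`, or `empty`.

Answer: FAIL

Derivation:
step 1: unify List c ~ Bool  [subst: {-} | 1 pending]
  clash: List c vs Bool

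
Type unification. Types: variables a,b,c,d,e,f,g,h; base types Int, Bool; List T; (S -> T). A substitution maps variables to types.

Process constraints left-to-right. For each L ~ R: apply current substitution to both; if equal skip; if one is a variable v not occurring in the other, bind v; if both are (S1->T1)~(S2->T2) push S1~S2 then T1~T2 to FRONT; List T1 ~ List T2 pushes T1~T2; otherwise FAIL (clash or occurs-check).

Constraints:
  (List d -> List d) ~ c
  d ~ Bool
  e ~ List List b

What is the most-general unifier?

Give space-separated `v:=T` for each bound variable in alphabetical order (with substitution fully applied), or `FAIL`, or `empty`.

step 1: unify (List d -> List d) ~ c  [subst: {-} | 2 pending]
  bind c := (List d -> List d)
step 2: unify d ~ Bool  [subst: {c:=(List d -> List d)} | 1 pending]
  bind d := Bool
step 3: unify e ~ List List b  [subst: {c:=(List d -> List d), d:=Bool} | 0 pending]
  bind e := List List b

Answer: c:=(List Bool -> List Bool) d:=Bool e:=List List b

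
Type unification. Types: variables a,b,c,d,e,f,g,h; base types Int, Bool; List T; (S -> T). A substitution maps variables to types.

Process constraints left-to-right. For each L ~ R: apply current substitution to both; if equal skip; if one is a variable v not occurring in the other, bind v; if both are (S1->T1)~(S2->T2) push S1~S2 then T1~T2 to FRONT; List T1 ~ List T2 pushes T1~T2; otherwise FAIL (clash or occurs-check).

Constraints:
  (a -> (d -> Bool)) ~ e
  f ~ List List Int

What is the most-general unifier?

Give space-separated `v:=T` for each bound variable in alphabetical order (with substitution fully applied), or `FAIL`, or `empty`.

step 1: unify (a -> (d -> Bool)) ~ e  [subst: {-} | 1 pending]
  bind e := (a -> (d -> Bool))
step 2: unify f ~ List List Int  [subst: {e:=(a -> (d -> Bool))} | 0 pending]
  bind f := List List Int

Answer: e:=(a -> (d -> Bool)) f:=List List Int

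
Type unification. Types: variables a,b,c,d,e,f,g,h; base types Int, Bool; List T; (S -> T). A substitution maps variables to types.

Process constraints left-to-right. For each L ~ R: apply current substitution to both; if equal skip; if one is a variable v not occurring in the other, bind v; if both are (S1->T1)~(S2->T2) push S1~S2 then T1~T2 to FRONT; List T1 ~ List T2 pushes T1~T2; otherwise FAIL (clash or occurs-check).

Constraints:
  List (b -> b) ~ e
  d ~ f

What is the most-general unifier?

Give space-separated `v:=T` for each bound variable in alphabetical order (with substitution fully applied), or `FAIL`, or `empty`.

Answer: d:=f e:=List (b -> b)

Derivation:
step 1: unify List (b -> b) ~ e  [subst: {-} | 1 pending]
  bind e := List (b -> b)
step 2: unify d ~ f  [subst: {e:=List (b -> b)} | 0 pending]
  bind d := f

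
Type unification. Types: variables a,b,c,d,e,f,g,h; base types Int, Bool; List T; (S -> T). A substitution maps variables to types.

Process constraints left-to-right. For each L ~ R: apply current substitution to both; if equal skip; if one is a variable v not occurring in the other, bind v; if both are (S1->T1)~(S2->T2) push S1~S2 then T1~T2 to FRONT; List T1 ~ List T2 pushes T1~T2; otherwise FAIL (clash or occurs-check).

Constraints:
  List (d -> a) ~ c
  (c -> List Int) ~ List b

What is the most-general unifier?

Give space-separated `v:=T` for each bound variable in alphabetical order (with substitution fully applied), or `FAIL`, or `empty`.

Answer: FAIL

Derivation:
step 1: unify List (d -> a) ~ c  [subst: {-} | 1 pending]
  bind c := List (d -> a)
step 2: unify (List (d -> a) -> List Int) ~ List b  [subst: {c:=List (d -> a)} | 0 pending]
  clash: (List (d -> a) -> List Int) vs List b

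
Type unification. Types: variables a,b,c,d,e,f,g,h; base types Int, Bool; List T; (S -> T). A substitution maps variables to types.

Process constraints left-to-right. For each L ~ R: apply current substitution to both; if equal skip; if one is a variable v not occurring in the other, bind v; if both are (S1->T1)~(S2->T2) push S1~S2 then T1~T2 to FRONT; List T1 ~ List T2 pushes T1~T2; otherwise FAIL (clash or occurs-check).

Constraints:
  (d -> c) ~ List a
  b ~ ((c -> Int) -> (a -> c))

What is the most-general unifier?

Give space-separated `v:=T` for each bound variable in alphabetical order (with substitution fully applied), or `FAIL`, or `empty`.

step 1: unify (d -> c) ~ List a  [subst: {-} | 1 pending]
  clash: (d -> c) vs List a

Answer: FAIL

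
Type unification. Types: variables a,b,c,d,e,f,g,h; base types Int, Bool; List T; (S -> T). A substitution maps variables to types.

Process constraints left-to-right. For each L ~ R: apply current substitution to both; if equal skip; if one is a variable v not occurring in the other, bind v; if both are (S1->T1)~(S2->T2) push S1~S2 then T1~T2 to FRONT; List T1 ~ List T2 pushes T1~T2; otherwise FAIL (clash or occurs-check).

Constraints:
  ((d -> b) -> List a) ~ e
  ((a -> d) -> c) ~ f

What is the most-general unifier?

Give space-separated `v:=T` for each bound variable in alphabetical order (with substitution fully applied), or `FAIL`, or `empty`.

step 1: unify ((d -> b) -> List a) ~ e  [subst: {-} | 1 pending]
  bind e := ((d -> b) -> List a)
step 2: unify ((a -> d) -> c) ~ f  [subst: {e:=((d -> b) -> List a)} | 0 pending]
  bind f := ((a -> d) -> c)

Answer: e:=((d -> b) -> List a) f:=((a -> d) -> c)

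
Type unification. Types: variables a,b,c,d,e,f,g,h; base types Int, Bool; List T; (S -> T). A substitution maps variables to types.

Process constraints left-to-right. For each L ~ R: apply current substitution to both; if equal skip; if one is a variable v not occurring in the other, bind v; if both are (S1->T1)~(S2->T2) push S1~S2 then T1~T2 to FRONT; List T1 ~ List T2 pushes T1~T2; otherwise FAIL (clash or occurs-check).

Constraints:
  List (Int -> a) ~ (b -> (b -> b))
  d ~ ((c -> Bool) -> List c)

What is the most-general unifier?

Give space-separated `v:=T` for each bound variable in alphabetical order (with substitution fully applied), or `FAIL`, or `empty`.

step 1: unify List (Int -> a) ~ (b -> (b -> b))  [subst: {-} | 1 pending]
  clash: List (Int -> a) vs (b -> (b -> b))

Answer: FAIL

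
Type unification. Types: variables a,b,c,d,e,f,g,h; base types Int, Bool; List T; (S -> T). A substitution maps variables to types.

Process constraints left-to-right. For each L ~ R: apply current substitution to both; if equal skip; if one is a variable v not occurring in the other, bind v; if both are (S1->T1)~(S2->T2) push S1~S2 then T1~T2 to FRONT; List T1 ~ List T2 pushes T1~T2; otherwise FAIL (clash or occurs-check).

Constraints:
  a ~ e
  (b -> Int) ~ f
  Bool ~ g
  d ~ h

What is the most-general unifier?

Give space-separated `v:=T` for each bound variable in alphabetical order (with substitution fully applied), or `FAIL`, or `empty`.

Answer: a:=e d:=h f:=(b -> Int) g:=Bool

Derivation:
step 1: unify a ~ e  [subst: {-} | 3 pending]
  bind a := e
step 2: unify (b -> Int) ~ f  [subst: {a:=e} | 2 pending]
  bind f := (b -> Int)
step 3: unify Bool ~ g  [subst: {a:=e, f:=(b -> Int)} | 1 pending]
  bind g := Bool
step 4: unify d ~ h  [subst: {a:=e, f:=(b -> Int), g:=Bool} | 0 pending]
  bind d := h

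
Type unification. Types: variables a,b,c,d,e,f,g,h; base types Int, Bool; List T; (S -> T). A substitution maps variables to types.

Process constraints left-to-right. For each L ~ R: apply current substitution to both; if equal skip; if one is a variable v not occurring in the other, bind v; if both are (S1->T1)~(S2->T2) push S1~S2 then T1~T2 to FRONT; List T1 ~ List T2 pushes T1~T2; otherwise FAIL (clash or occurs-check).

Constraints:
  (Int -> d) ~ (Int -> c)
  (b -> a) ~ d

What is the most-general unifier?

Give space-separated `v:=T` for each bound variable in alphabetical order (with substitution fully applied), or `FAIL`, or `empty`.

step 1: unify (Int -> d) ~ (Int -> c)  [subst: {-} | 1 pending]
  -> decompose arrow: push Int~Int, d~c
step 2: unify Int ~ Int  [subst: {-} | 2 pending]
  -> identical, skip
step 3: unify d ~ c  [subst: {-} | 1 pending]
  bind d := c
step 4: unify (b -> a) ~ c  [subst: {d:=c} | 0 pending]
  bind c := (b -> a)

Answer: c:=(b -> a) d:=(b -> a)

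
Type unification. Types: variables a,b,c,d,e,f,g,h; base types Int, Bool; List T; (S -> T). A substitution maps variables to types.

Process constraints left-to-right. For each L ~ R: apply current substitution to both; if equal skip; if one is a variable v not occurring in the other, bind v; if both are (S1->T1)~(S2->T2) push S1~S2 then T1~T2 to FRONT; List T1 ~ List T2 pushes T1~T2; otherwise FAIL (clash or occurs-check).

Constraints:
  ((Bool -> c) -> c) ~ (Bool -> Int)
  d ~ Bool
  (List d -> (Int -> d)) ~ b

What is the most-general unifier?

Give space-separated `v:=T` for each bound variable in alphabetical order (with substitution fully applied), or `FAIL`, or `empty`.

Answer: FAIL

Derivation:
step 1: unify ((Bool -> c) -> c) ~ (Bool -> Int)  [subst: {-} | 2 pending]
  -> decompose arrow: push (Bool -> c)~Bool, c~Int
step 2: unify (Bool -> c) ~ Bool  [subst: {-} | 3 pending]
  clash: (Bool -> c) vs Bool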